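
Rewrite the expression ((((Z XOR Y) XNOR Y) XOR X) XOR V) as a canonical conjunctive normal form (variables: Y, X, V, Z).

(Y OR X OR V OR NOT Z) AND (Y OR X OR NOT V OR Z) AND (Y OR NOT X OR V OR Z) AND (Y OR NOT X OR NOT V OR NOT Z) AND (NOT Y OR X OR V OR NOT Z) AND (NOT Y OR X OR NOT V OR Z) AND (NOT Y OR NOT X OR V OR Z) AND (NOT Y OR NOT X OR NOT V OR NOT Z)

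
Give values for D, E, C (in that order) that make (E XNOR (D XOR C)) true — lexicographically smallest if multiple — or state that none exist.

D=0, E=0, C=0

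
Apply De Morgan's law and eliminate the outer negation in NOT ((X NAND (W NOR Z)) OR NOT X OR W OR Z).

NOT (X NAND (W NOR Z)) AND X AND NOT W AND NOT Z
De Morgan's: NOT(OR of terms) = AND of negations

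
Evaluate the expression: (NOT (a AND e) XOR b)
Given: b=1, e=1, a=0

Substituting: (NOT (0 AND 1) XOR 1)
= 0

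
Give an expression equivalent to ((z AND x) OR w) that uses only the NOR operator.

((((z NOR z) NOR (x NOR x)) NOR w) NOR (((z NOR z) NOR (x NOR x)) NOR w))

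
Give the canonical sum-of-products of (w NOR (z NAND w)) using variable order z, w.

Σm() = FALSE (no minterms)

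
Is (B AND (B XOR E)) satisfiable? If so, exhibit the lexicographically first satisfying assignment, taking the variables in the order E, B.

E=0, B=1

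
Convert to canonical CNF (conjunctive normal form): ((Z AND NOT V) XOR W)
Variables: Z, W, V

(Z OR W OR V) AND (Z OR W OR NOT V) AND (NOT Z OR W OR NOT V) AND (NOT Z OR NOT W OR V)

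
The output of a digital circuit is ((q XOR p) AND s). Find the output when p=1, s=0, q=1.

Substituting: ((1 XOR 1) AND 0)
= 0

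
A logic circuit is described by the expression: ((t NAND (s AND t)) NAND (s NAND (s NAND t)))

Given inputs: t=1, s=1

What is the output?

Substituting: ((1 NAND (1 AND 1)) NAND (1 NAND (1 NAND 1)))
= 1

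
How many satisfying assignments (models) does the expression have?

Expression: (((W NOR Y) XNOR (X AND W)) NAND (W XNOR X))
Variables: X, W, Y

Satisfying assignments: (0,0,0), (0,1,0), (0,1,1), (1,0,0), (1,0,1), (1,1,0), (1,1,1)
Count: 7 out of 8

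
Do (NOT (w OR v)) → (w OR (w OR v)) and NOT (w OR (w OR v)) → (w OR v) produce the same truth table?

Yes, Contrapositive is always equivalent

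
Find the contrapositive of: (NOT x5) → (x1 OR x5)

Contrapositive: NOT (x1 OR x5) → x5
Note: A statement and its contrapositive are logically equivalent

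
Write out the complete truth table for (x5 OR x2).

x2 | x5 | Output
----------------
0 | 0 | 0
0 | 1 | 1
1 | 0 | 1
1 | 1 | 1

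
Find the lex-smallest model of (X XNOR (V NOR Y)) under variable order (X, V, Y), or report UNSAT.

X=0, V=0, Y=1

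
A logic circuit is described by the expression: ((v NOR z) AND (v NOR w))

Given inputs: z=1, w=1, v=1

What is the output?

Substituting: ((1 NOR 1) AND (1 NOR 1))
= 0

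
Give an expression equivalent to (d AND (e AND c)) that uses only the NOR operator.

((d NOR d) NOR (((e NOR e) NOR (c NOR c)) NOR ((e NOR e) NOR (c NOR c))))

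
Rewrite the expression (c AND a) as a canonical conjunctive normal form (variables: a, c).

(a OR c) AND (a OR NOT c) AND (NOT a OR c)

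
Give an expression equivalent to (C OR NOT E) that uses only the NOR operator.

((C NOR (E NOR E)) NOR (C NOR (E NOR E)))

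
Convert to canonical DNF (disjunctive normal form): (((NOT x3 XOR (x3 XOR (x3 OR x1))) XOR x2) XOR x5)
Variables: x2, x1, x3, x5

(NOT x2 AND NOT x1 AND NOT x3 AND NOT x5) OR (NOT x2 AND NOT x1 AND x3 AND x5) OR (NOT x2 AND x1 AND NOT x3 AND x5) OR (NOT x2 AND x1 AND x3 AND x5) OR (x2 AND NOT x1 AND NOT x3 AND x5) OR (x2 AND NOT x1 AND x3 AND NOT x5) OR (x2 AND x1 AND NOT x3 AND NOT x5) OR (x2 AND x1 AND x3 AND NOT x5)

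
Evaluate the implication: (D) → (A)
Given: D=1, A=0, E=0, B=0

Antecedent (D) = 1; consequent (A) = 0.
1 → 0 = 0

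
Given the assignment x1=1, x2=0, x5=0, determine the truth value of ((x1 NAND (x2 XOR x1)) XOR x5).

Substituting: ((1 NAND (0 XOR 1)) XOR 0)
= 0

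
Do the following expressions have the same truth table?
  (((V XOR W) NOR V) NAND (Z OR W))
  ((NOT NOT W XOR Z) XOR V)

No. Counterexample: with Z=0, V=0, W=0, Expression 1 = 1 but Expression 2 = 0.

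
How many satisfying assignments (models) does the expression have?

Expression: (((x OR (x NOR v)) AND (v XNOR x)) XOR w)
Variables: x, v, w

Satisfying assignments: (0,0,0), (0,1,1), (1,0,1), (1,1,0)
Count: 4 out of 8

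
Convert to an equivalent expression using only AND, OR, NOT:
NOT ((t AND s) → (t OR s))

(t AND s) AND NOT (t OR s)
(Negated implication: NOT(A → B) = A AND NOT B)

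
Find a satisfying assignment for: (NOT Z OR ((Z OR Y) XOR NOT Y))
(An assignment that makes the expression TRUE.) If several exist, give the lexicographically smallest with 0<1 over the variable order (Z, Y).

Z=0, Y=0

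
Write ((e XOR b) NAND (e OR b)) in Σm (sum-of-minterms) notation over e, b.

Σm(0, 3) = (NOT e AND NOT b) OR (e AND b)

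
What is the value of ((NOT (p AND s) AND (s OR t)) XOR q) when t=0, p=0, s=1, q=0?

Substituting: ((NOT (0 AND 1) AND (1 OR 0)) XOR 0)
= 1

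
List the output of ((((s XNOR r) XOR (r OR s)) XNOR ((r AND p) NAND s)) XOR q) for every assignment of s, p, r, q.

s | p | r | q | Output
----------------------
0 | 0 | 0 | 0 | 1
0 | 0 | 0 | 1 | 0
0 | 0 | 1 | 0 | 1
0 | 0 | 1 | 1 | 0
0 | 1 | 0 | 0 | 1
0 | 1 | 0 | 1 | 0
0 | 1 | 1 | 0 | 1
0 | 1 | 1 | 1 | 0
1 | 0 | 0 | 0 | 1
1 | 0 | 0 | 1 | 0
1 | 0 | 1 | 0 | 0
1 | 0 | 1 | 1 | 1
1 | 1 | 0 | 0 | 1
1 | 1 | 0 | 1 | 0
1 | 1 | 1 | 0 | 1
1 | 1 | 1 | 1 | 0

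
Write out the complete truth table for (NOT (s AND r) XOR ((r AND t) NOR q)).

t | r | q | s | Output
----------------------
0 | 0 | 0 | 0 | 0
0 | 0 | 0 | 1 | 0
0 | 0 | 1 | 0 | 1
0 | 0 | 1 | 1 | 1
0 | 1 | 0 | 0 | 0
0 | 1 | 0 | 1 | 1
0 | 1 | 1 | 0 | 1
0 | 1 | 1 | 1 | 0
1 | 0 | 0 | 0 | 0
1 | 0 | 0 | 1 | 0
1 | 0 | 1 | 0 | 1
1 | 0 | 1 | 1 | 1
1 | 1 | 0 | 0 | 1
1 | 1 | 0 | 1 | 0
1 | 1 | 1 | 0 | 1
1 | 1 | 1 | 1 | 0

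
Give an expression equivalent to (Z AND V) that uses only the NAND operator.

((Z NAND V) NAND (Z NAND V))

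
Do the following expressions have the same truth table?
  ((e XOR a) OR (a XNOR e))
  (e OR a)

No. Counterexample: with a=0, e=0, Expression 1 = 1 but Expression 2 = 0.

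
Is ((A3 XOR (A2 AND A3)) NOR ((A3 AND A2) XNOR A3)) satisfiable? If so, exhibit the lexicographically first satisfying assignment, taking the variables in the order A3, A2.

UNSATISFIABLE - no assignment makes this expression true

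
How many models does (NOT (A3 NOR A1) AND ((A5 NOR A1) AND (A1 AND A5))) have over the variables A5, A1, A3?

No assignment satisfies the expression.
Count: 0 out of 8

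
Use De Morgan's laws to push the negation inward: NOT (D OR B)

NOT D AND NOT B
De Morgan's: NOT(OR of terms) = AND of negations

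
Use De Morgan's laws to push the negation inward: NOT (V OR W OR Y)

NOT V AND NOT W AND NOT Y
De Morgan's: NOT(OR of terms) = AND of negations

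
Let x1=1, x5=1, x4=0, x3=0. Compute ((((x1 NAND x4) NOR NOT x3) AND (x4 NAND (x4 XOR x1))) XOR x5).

Substituting: ((((1 NAND 0) NOR NOT 0) AND (0 NAND (0 XOR 1))) XOR 1)
= 1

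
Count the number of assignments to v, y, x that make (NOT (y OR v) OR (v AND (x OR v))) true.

Satisfying assignments: (0,0,0), (0,0,1), (1,0,0), (1,0,1), (1,1,0), (1,1,1)
Count: 6 out of 8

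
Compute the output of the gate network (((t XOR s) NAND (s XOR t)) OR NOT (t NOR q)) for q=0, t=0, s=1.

Substituting: (((0 XOR 1) NAND (1 XOR 0)) OR NOT (0 NOR 0))
= 0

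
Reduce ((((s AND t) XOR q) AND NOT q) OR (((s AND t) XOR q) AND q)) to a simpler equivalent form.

By distribution ((E AND v) OR (E AND NOT v) = E):
= ((s AND t) XOR q)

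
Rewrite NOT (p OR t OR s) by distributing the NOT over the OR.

NOT p AND NOT t AND NOT s
De Morgan's: NOT(OR of terms) = AND of negations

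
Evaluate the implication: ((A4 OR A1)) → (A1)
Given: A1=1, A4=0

Antecedent ((A4 OR A1)) = 1; consequent (A1) = 1.
1 → 1 = 1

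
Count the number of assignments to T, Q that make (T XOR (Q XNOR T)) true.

Satisfying assignments: (0,0), (1,0)
Count: 2 out of 4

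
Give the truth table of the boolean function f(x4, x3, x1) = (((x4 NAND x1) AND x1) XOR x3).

x4 | x3 | x1 | Output
---------------------
0 | 0 | 0 | 0
0 | 0 | 1 | 1
0 | 1 | 0 | 1
0 | 1 | 1 | 0
1 | 0 | 0 | 0
1 | 0 | 1 | 0
1 | 1 | 0 | 1
1 | 1 | 1 | 1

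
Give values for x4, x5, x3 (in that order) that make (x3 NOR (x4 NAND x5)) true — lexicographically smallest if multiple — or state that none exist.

x4=1, x5=1, x3=0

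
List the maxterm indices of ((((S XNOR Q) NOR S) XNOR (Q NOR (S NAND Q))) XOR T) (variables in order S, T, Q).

ΠM(1, 2, 6, 7) = (S OR T OR NOT Q) AND (S OR NOT T OR Q) AND (NOT S OR NOT T OR Q) AND (NOT S OR NOT T OR NOT Q)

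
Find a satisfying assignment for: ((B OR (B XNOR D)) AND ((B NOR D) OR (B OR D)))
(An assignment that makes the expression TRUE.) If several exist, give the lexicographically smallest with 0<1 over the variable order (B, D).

B=0, D=0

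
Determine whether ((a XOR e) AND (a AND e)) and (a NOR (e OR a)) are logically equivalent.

No. Counterexample: with a=0, e=0, Expression 1 = 0 but Expression 2 = 1.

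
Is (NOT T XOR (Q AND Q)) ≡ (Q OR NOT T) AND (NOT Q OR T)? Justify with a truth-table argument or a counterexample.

Yes, they are equivalent — the two output columns agree on all 4 assignments:
Q | T | Expression 1 | Expression 2
-----------------------------------
0 | 0 | 1 | 1
0 | 1 | 0 | 0
1 | 0 | 0 | 0
1 | 1 | 1 | 1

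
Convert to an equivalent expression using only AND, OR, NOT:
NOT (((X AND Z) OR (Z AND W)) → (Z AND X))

((X AND Z) OR (Z AND W)) AND NOT (Z AND X)
(Negated implication: NOT(A → B) = A AND NOT B)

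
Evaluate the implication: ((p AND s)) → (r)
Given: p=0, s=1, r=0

Antecedent ((p AND s)) = 0; consequent (r) = 0.
0 → 0 = 1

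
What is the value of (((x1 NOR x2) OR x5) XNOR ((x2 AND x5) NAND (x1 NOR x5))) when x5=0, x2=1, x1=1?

Substituting: (((1 NOR 1) OR 0) XNOR ((1 AND 0) NAND (1 NOR 0)))
= 0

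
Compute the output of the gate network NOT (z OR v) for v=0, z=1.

Substituting: NOT (1 OR 0)
= 0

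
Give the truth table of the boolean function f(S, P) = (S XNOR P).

S | P | Output
--------------
0 | 0 | 1
0 | 1 | 0
1 | 0 | 0
1 | 1 | 1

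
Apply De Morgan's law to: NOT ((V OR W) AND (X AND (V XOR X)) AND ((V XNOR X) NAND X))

NOT (V OR W) OR NOT (X AND (V XOR X)) OR NOT ((V XNOR X) NAND X)
De Morgan's: NOT(AND of terms) = OR of negations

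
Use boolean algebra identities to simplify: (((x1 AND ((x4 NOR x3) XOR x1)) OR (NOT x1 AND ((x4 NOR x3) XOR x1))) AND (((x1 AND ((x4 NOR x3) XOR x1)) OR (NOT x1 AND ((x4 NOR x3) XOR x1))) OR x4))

By absorption (E AND (E OR v) = E) then distribution ((E AND v) OR (E AND NOT v) = E):
= ((x4 NOR x3) XOR x1)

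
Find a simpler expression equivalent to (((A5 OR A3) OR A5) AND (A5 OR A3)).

By absorption (E AND (E OR v) = E):
= (A5 OR A3)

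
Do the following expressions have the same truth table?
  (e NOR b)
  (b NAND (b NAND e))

No. Counterexample: with e=1, b=0, Expression 1 = 0 but Expression 2 = 1.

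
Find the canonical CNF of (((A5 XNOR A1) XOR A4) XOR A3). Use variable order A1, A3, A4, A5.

(A1 OR A3 OR A4 OR NOT A5) AND (A1 OR A3 OR NOT A4 OR A5) AND (A1 OR NOT A3 OR A4 OR A5) AND (A1 OR NOT A3 OR NOT A4 OR NOT A5) AND (NOT A1 OR A3 OR A4 OR A5) AND (NOT A1 OR A3 OR NOT A4 OR NOT A5) AND (NOT A1 OR NOT A3 OR A4 OR NOT A5) AND (NOT A1 OR NOT A3 OR NOT A4 OR A5)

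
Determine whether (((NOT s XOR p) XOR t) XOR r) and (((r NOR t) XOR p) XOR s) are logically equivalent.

No. Counterexample: with p=0, t=1, r=1, s=0, Expression 1 = 1 but Expression 2 = 0.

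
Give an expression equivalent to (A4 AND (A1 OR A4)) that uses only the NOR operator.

((A4 NOR A4) NOR (((A1 NOR A4) NOR (A1 NOR A4)) NOR ((A1 NOR A4) NOR (A1 NOR A4))))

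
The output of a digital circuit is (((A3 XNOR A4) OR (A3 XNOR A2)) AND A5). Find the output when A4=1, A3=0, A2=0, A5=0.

Substituting: (((0 XNOR 1) OR (0 XNOR 0)) AND 0)
= 0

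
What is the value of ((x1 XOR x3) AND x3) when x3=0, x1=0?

Substituting: ((0 XOR 0) AND 0)
= 0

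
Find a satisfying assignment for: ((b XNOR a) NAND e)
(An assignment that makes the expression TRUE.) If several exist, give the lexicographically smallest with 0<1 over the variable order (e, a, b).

e=0, a=0, b=0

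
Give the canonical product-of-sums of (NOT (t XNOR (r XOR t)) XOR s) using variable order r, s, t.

ΠM(0, 1, 6, 7) = (r OR s OR t) AND (r OR s OR NOT t) AND (NOT r OR NOT s OR t) AND (NOT r OR NOT s OR NOT t)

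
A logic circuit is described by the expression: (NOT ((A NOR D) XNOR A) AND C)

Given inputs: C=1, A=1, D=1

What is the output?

Substituting: (NOT ((1 NOR 1) XNOR 1) AND 1)
= 1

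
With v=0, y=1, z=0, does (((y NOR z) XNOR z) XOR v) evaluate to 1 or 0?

Substituting: (((1 NOR 0) XNOR 0) XOR 0)
= 1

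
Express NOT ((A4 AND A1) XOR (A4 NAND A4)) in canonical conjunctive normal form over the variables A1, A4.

(A1 OR A4) AND (NOT A1 OR A4) AND (NOT A1 OR NOT A4)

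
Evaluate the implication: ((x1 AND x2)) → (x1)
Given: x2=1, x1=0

Antecedent ((x1 AND x2)) = 0; consequent (x1) = 0.
0 → 0 = 1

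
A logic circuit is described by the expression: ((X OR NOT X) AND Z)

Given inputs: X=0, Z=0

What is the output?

Substituting: ((0 OR NOT 0) AND 0)
= 0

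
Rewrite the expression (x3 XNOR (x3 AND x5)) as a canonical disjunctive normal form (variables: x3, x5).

(NOT x3 AND NOT x5) OR (NOT x3 AND x5) OR (x3 AND x5)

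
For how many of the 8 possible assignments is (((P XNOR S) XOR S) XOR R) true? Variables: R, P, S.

Satisfying assignments: (0,0,0), (0,0,1), (1,1,0), (1,1,1)
Count: 4 out of 8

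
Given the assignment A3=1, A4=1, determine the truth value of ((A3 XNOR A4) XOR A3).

Substituting: ((1 XNOR 1) XOR 1)
= 0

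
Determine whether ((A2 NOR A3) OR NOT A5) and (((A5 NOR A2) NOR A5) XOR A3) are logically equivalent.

No. Counterexample: with A2=0, A3=0, A5=0, Expression 1 = 1 but Expression 2 = 0.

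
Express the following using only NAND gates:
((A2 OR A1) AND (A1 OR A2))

((((A2 NAND A2) NAND (A1 NAND A1)) NAND ((A1 NAND A1) NAND (A2 NAND A2))) NAND (((A2 NAND A2) NAND (A1 NAND A1)) NAND ((A1 NAND A1) NAND (A2 NAND A2))))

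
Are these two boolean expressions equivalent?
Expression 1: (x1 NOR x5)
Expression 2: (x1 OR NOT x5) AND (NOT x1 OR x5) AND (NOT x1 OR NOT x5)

Yes, they are equivalent — the two output columns agree on all 4 assignments:
x1 | x5 | Expression 1 | Expression 2
-------------------------------------
0 | 0 | 1 | 1
0 | 1 | 0 | 0
1 | 0 | 0 | 0
1 | 1 | 0 | 0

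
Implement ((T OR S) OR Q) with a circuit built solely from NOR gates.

((((T NOR S) NOR (T NOR S)) NOR Q) NOR (((T NOR S) NOR (T NOR S)) NOR Q))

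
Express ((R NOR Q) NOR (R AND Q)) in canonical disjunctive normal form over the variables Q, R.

(NOT Q AND R) OR (Q AND NOT R)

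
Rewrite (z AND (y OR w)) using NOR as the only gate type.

((z NOR z) NOR (((y NOR w) NOR (y NOR w)) NOR ((y NOR w) NOR (y NOR w))))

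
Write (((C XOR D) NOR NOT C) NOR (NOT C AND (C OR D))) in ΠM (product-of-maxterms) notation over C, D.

ΠM(1, 3) = (C OR NOT D) AND (NOT C OR NOT D)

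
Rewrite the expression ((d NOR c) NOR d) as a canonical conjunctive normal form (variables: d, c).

(d OR c) AND (NOT d OR c) AND (NOT d OR NOT c)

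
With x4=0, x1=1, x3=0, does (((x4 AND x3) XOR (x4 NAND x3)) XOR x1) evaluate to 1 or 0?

Substituting: (((0 AND 0) XOR (0 NAND 0)) XOR 1)
= 0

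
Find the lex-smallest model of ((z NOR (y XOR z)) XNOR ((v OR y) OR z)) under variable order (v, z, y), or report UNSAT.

v=1, z=0, y=0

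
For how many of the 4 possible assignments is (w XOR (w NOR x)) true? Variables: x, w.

Satisfying assignments: (0,0), (0,1), (1,1)
Count: 3 out of 4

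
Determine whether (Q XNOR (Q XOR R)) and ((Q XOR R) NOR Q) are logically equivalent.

No. Counterexample: with R=0, Q=1, Expression 1 = 1 but Expression 2 = 0.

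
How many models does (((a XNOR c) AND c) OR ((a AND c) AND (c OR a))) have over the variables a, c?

Satisfying assignments: (1,1)
Count: 1 out of 4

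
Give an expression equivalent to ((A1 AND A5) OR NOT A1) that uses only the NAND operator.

((((A1 NAND A5) NAND (A1 NAND A5)) NAND ((A1 NAND A5) NAND (A1 NAND A5))) NAND ((A1 NAND A1) NAND (A1 NAND A1)))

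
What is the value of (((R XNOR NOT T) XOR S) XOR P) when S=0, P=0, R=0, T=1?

Substituting: (((0 XNOR NOT 1) XOR 0) XOR 0)
= 1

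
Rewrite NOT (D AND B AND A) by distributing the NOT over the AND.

NOT D OR NOT B OR NOT A
De Morgan's: NOT(AND of terms) = OR of negations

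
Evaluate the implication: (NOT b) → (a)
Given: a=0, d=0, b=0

Antecedent (NOT b) = 1; consequent (a) = 0.
1 → 0 = 0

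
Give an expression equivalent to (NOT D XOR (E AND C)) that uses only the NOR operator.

(((((D NOR D) NOR ((E NOR E) NOR (C NOR C))) NOR ((D NOR D) NOR ((E NOR E) NOR (C NOR C)))) NOR (((D NOR D) NOR ((E NOR E) NOR (C NOR C))) NOR ((D NOR D) NOR ((E NOR E) NOR (C NOR C))))) NOR (((((D NOR D) NOR (D NOR D)) NOR (((E NOR E) NOR (C NOR C)) NOR ((E NOR E) NOR (C NOR C)))) NOR (((D NOR D) NOR (D NOR D)) NOR (((E NOR E) NOR (C NOR C)) NOR ((E NOR E) NOR (C NOR C))))) NOR ((((D NOR D) NOR (D NOR D)) NOR (((E NOR E) NOR (C NOR C)) NOR ((E NOR E) NOR (C NOR C)))) NOR (((D NOR D) NOR (D NOR D)) NOR (((E NOR E) NOR (C NOR C)) NOR ((E NOR E) NOR (C NOR C)))))))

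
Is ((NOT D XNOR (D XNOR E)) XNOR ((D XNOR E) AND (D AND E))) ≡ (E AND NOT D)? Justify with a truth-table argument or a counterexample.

Yes, they are equivalent — the two output columns agree on all 4 assignments:
E | D | Expression 1 | Expression 2
-----------------------------------
0 | 0 | 0 | 0
0 | 1 | 0 | 0
1 | 0 | 1 | 1
1 | 1 | 0 | 0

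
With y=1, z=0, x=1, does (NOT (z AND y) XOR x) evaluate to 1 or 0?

Substituting: (NOT (0 AND 1) XOR 1)
= 0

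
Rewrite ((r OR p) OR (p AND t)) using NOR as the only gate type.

((((r NOR p) NOR (r NOR p)) NOR ((p NOR p) NOR (t NOR t))) NOR (((r NOR p) NOR (r NOR p)) NOR ((p NOR p) NOR (t NOR t))))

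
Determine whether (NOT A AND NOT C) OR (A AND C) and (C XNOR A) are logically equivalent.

Yes, they are equivalent — the two output columns agree on all 4 assignments:
A | C | Expression 1 | Expression 2
-----------------------------------
0 | 0 | 1 | 1
0 | 1 | 0 | 0
1 | 0 | 0 | 0
1 | 1 | 1 | 1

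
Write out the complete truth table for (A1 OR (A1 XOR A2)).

A1 | A2 | Output
----------------
0 | 0 | 0
0 | 1 | 1
1 | 0 | 1
1 | 1 | 1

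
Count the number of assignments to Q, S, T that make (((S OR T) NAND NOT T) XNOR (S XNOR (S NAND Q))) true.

Satisfying assignments: (0,1,1), (1,1,0)
Count: 2 out of 8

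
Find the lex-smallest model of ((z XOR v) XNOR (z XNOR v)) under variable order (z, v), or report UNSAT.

UNSATISFIABLE - no assignment makes this expression true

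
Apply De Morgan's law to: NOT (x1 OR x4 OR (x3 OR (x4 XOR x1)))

NOT x1 AND NOT x4 AND NOT (x3 OR (x4 XOR x1))
De Morgan's: NOT(OR of terms) = AND of negations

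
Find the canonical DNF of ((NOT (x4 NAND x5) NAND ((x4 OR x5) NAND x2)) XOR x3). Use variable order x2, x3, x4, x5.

(NOT x2 AND NOT x3 AND NOT x4 AND NOT x5) OR (NOT x2 AND NOT x3 AND NOT x4 AND x5) OR (NOT x2 AND NOT x3 AND x4 AND NOT x5) OR (NOT x2 AND x3 AND x4 AND x5) OR (x2 AND NOT x3 AND NOT x4 AND NOT x5) OR (x2 AND NOT x3 AND NOT x4 AND x5) OR (x2 AND NOT x3 AND x4 AND NOT x5) OR (x2 AND NOT x3 AND x4 AND x5)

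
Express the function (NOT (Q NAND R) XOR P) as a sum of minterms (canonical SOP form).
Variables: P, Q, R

Σm(3, 4, 5, 6) = (NOT P AND Q AND R) OR (P AND NOT Q AND NOT R) OR (P AND NOT Q AND R) OR (P AND Q AND NOT R)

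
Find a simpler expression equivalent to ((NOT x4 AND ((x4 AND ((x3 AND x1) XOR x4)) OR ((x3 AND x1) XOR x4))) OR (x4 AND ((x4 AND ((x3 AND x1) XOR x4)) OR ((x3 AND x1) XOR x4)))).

By distribution ((E AND v) OR (E AND NOT v) = E) then absorption (E OR (E AND v) = E):
= ((x3 AND x1) XOR x4)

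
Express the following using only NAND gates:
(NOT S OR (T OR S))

(((S NAND S) NAND (S NAND S)) NAND (((T NAND T) NAND (S NAND S)) NAND ((T NAND T) NAND (S NAND S))))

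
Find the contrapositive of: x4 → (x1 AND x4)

Contrapositive: NOT (x1 AND x4) → NOT x4
Note: A statement and its contrapositive are logically equivalent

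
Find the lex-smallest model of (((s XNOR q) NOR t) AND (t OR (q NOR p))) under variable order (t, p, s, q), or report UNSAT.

t=0, p=0, s=1, q=0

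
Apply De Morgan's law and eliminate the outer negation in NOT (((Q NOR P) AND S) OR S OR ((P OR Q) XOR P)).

NOT ((Q NOR P) AND S) AND NOT S AND NOT ((P OR Q) XOR P)
De Morgan's: NOT(OR of terms) = AND of negations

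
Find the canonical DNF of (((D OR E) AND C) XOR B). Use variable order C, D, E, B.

(NOT C AND NOT D AND NOT E AND B) OR (NOT C AND NOT D AND E AND B) OR (NOT C AND D AND NOT E AND B) OR (NOT C AND D AND E AND B) OR (C AND NOT D AND NOT E AND B) OR (C AND NOT D AND E AND NOT B) OR (C AND D AND NOT E AND NOT B) OR (C AND D AND E AND NOT B)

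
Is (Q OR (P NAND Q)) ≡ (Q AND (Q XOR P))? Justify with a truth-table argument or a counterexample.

No. Counterexample: with Q=0, P=0, Expression 1 = 1 but Expression 2 = 0.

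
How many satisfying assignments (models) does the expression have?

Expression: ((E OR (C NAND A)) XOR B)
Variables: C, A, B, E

Satisfying assignments: (0,0,0,0), (0,0,0,1), (0,1,0,0), (0,1,0,1), (1,0,0,0), (1,0,0,1), (1,1,0,1), (1,1,1,0)
Count: 8 out of 16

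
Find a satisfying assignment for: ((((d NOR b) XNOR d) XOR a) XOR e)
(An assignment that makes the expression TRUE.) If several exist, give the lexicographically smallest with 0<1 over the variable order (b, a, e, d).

b=0, a=0, e=1, d=0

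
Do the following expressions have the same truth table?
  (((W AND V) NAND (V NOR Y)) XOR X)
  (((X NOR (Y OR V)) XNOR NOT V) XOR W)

No. Counterexample: with V=0, Y=0, X=0, W=1, Expression 1 = 1 but Expression 2 = 0.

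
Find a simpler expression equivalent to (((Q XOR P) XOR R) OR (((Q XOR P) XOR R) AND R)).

By absorption (E OR (E AND v) = E):
= ((Q XOR P) XOR R)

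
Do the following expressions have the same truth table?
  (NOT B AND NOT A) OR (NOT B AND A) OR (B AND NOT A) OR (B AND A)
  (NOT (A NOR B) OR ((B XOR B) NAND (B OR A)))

Yes, they are equivalent — the two output columns agree on all 4 assignments:
B | A | Expression 1 | Expression 2
-----------------------------------
0 | 0 | 1 | 1
0 | 1 | 1 | 1
1 | 0 | 1 | 1
1 | 1 | 1 | 1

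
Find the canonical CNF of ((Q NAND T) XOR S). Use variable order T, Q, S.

(T OR Q OR NOT S) AND (T OR NOT Q OR NOT S) AND (NOT T OR Q OR NOT S) AND (NOT T OR NOT Q OR S)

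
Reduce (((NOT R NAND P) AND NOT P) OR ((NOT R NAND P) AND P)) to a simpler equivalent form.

By distribution ((E AND v) OR (E AND NOT v) = E):
= (NOT R NAND P)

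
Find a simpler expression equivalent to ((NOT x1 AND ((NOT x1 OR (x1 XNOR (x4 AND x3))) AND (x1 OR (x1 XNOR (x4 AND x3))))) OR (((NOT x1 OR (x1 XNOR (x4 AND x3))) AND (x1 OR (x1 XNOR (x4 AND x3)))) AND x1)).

By distribution ((E AND v) OR (E AND NOT v) = E) then distribution ((E OR v) AND (E OR NOT v) = E):
= (x1 XNOR (x4 AND x3))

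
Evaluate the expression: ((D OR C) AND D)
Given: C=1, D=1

Substituting: ((1 OR 1) AND 1)
= 1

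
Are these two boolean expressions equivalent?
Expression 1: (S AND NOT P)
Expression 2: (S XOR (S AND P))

Yes, they are equivalent — the two output columns agree on all 4 assignments:
S | P | Expression 1 | Expression 2
-----------------------------------
0 | 0 | 0 | 0
0 | 1 | 0 | 0
1 | 0 | 1 | 1
1 | 1 | 0 | 0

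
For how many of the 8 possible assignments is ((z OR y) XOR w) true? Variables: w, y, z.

Satisfying assignments: (0,0,1), (0,1,0), (0,1,1), (1,0,0)
Count: 4 out of 8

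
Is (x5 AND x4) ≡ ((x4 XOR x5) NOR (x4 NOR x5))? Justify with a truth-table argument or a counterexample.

Yes, they are equivalent — the two output columns agree on all 4 assignments:
x5 | x4 | Expression 1 | Expression 2
-------------------------------------
0 | 0 | 0 | 0
0 | 1 | 0 | 0
1 | 0 | 0 | 0
1 | 1 | 1 | 1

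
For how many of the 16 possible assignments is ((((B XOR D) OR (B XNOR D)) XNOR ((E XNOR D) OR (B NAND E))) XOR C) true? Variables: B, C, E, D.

Satisfying assignments: (0,0,0,0), (0,0,0,1), (0,0,1,0), (0,0,1,1), (1,0,0,0), (1,0,0,1), (1,0,1,1), (1,1,1,0)
Count: 8 out of 16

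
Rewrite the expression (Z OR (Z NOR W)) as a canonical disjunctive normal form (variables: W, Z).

(NOT W AND NOT Z) OR (NOT W AND Z) OR (W AND Z)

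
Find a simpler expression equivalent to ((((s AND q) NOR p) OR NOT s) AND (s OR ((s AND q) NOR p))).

By distribution ((E OR v) AND (E OR NOT v) = E):
= ((s AND q) NOR p)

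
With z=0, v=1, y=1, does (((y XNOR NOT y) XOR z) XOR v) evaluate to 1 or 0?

Substituting: (((1 XNOR NOT 1) XOR 0) XOR 1)
= 1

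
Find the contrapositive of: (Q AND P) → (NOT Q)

Contrapositive: Q → NOT (Q AND P)
Note: A statement and its contrapositive are logically equivalent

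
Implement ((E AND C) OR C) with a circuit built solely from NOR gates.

((((E NOR E) NOR (C NOR C)) NOR C) NOR (((E NOR E) NOR (C NOR C)) NOR C))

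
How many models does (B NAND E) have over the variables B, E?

Satisfying assignments: (0,0), (0,1), (1,0)
Count: 3 out of 4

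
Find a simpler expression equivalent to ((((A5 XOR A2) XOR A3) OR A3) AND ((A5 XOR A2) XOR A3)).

By absorption (E AND (E OR v) = E):
= ((A5 XOR A2) XOR A3)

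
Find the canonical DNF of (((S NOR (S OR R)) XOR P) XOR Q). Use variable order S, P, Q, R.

(NOT S AND NOT P AND NOT Q AND NOT R) OR (NOT S AND NOT P AND Q AND R) OR (NOT S AND P AND NOT Q AND R) OR (NOT S AND P AND Q AND NOT R) OR (S AND NOT P AND Q AND NOT R) OR (S AND NOT P AND Q AND R) OR (S AND P AND NOT Q AND NOT R) OR (S AND P AND NOT Q AND R)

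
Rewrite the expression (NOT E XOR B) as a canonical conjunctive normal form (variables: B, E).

(B OR NOT E) AND (NOT B OR E)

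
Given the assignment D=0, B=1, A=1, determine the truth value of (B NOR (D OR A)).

Substituting: (1 NOR (0 OR 1))
= 0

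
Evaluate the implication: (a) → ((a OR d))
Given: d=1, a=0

Antecedent (a) = 0; consequent ((a OR d)) = 1.
0 → 1 = 1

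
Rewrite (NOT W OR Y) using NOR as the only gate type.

(((W NOR W) NOR Y) NOR ((W NOR W) NOR Y))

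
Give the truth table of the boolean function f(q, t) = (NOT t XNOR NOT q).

q | t | Output
--------------
0 | 0 | 1
0 | 1 | 0
1 | 0 | 0
1 | 1 | 1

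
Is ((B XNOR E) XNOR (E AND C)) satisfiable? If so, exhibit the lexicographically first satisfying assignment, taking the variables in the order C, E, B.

C=0, E=0, B=1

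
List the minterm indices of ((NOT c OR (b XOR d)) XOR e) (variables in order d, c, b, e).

Σm(0, 2, 5, 6, 8, 10, 12, 15) = (NOT d AND NOT c AND NOT b AND NOT e) OR (NOT d AND NOT c AND b AND NOT e) OR (NOT d AND c AND NOT b AND e) OR (NOT d AND c AND b AND NOT e) OR (d AND NOT c AND NOT b AND NOT e) OR (d AND NOT c AND b AND NOT e) OR (d AND c AND NOT b AND NOT e) OR (d AND c AND b AND e)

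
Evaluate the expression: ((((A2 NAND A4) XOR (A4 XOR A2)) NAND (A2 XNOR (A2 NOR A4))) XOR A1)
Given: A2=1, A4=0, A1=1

Substituting: ((((1 NAND 0) XOR (0 XOR 1)) NAND (1 XNOR (1 NOR 0))) XOR 1)
= 0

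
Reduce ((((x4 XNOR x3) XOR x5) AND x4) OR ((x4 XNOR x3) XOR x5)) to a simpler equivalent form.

By absorption (E OR (E AND v) = E):
= ((x4 XNOR x3) XOR x5)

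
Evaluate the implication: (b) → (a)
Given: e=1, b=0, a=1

Antecedent (b) = 0; consequent (a) = 1.
0 → 1 = 1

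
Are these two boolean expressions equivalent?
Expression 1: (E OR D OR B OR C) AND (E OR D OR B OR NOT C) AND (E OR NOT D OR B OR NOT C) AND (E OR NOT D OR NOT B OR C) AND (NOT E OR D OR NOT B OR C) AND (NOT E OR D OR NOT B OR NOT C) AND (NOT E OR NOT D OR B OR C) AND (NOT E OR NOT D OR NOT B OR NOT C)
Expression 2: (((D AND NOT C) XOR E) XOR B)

Yes, they are equivalent — the two output columns agree on all 16 assignments:
E | D | B | C | Expression 1 | Expression 2
-------------------------------------------
0 | 0 | 0 | 0 | 0 | 0
0 | 0 | 0 | 1 | 0 | 0
0 | 0 | 1 | 0 | 1 | 1
0 | 0 | 1 | 1 | 1 | 1
0 | 1 | 0 | 0 | 1 | 1
0 | 1 | 0 | 1 | 0 | 0
0 | 1 | 1 | 0 | 0 | 0
0 | 1 | 1 | 1 | 1 | 1
1 | 0 | 0 | 0 | 1 | 1
1 | 0 | 0 | 1 | 1 | 1
1 | 0 | 1 | 0 | 0 | 0
1 | 0 | 1 | 1 | 0 | 0
1 | 1 | 0 | 0 | 0 | 0
1 | 1 | 0 | 1 | 1 | 1
1 | 1 | 1 | 0 | 1 | 1
1 | 1 | 1 | 1 | 0 | 0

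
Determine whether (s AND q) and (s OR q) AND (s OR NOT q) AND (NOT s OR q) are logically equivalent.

Yes, they are equivalent — the two output columns agree on all 4 assignments:
s | q | Expression 1 | Expression 2
-----------------------------------
0 | 0 | 0 | 0
0 | 1 | 0 | 0
1 | 0 | 0 | 0
1 | 1 | 1 | 1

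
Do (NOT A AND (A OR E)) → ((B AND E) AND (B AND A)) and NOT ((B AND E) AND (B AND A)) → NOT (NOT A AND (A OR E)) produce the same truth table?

Yes, Contrapositive is always equivalent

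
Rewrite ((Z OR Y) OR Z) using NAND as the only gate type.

((((Z NAND Z) NAND (Y NAND Y)) NAND ((Z NAND Z) NAND (Y NAND Y))) NAND (Z NAND Z))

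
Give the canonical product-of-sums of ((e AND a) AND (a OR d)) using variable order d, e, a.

ΠM(0, 1, 2, 4, 5, 6) = (d OR e OR a) AND (d OR e OR NOT a) AND (d OR NOT e OR a) AND (NOT d OR e OR a) AND (NOT d OR e OR NOT a) AND (NOT d OR NOT e OR a)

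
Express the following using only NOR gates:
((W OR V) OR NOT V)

((((W NOR V) NOR (W NOR V)) NOR (V NOR V)) NOR (((W NOR V) NOR (W NOR V)) NOR (V NOR V)))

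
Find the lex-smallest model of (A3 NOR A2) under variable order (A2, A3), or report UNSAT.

A2=0, A3=0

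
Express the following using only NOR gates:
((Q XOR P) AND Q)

((((((Q NOR P) NOR (Q NOR P)) NOR ((Q NOR P) NOR (Q NOR P))) NOR ((((Q NOR Q) NOR (P NOR P)) NOR ((Q NOR Q) NOR (P NOR P))) NOR (((Q NOR Q) NOR (P NOR P)) NOR ((Q NOR Q) NOR (P NOR P))))) NOR ((((Q NOR P) NOR (Q NOR P)) NOR ((Q NOR P) NOR (Q NOR P))) NOR ((((Q NOR Q) NOR (P NOR P)) NOR ((Q NOR Q) NOR (P NOR P))) NOR (((Q NOR Q) NOR (P NOR P)) NOR ((Q NOR Q) NOR (P NOR P)))))) NOR (Q NOR Q))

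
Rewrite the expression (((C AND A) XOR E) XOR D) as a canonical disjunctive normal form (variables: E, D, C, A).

(NOT E AND NOT D AND C AND A) OR (NOT E AND D AND NOT C AND NOT A) OR (NOT E AND D AND NOT C AND A) OR (NOT E AND D AND C AND NOT A) OR (E AND NOT D AND NOT C AND NOT A) OR (E AND NOT D AND NOT C AND A) OR (E AND NOT D AND C AND NOT A) OR (E AND D AND C AND A)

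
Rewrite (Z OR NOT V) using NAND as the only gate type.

((Z NAND Z) NAND ((V NAND V) NAND (V NAND V)))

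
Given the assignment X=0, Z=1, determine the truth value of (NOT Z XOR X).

Substituting: (NOT 1 XOR 0)
= 0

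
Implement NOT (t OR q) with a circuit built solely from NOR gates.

(((t NOR q) NOR (t NOR q)) NOR ((t NOR q) NOR (t NOR q)))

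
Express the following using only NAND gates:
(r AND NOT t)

((r NAND (t NAND t)) NAND (r NAND (t NAND t)))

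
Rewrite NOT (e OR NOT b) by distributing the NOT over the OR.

NOT e AND b
De Morgan's: NOT(OR of terms) = AND of negations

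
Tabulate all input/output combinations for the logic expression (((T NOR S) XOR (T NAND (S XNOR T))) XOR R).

S | T | R | Output
------------------
0 | 0 | 0 | 0
0 | 0 | 1 | 1
0 | 1 | 0 | 1
0 | 1 | 1 | 0
1 | 0 | 0 | 1
1 | 0 | 1 | 0
1 | 1 | 0 | 0
1 | 1 | 1 | 1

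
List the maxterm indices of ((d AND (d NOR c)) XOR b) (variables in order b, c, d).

ΠM(0, 1, 2, 3) = (b OR c OR d) AND (b OR c OR NOT d) AND (b OR NOT c OR d) AND (b OR NOT c OR NOT d)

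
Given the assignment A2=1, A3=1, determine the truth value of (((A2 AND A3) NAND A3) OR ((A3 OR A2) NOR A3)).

Substituting: (((1 AND 1) NAND 1) OR ((1 OR 1) NOR 1))
= 0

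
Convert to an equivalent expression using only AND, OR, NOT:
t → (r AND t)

NOT t OR (r AND t)
(Implication elimination: A → B = NOT A OR B)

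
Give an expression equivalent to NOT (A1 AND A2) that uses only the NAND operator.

(((A1 NAND A2) NAND (A1 NAND A2)) NAND ((A1 NAND A2) NAND (A1 NAND A2)))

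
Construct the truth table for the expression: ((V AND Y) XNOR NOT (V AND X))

Y | X | V | Output
------------------
0 | 0 | 0 | 0
0 | 0 | 1 | 0
0 | 1 | 0 | 0
0 | 1 | 1 | 1
1 | 0 | 0 | 0
1 | 0 | 1 | 1
1 | 1 | 0 | 0
1 | 1 | 1 | 0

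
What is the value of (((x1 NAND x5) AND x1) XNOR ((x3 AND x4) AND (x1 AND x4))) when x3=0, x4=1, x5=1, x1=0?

Substituting: (((0 NAND 1) AND 0) XNOR ((0 AND 1) AND (0 AND 1)))
= 1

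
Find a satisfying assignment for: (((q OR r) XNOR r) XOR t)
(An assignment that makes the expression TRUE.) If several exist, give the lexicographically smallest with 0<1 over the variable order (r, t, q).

r=0, t=0, q=0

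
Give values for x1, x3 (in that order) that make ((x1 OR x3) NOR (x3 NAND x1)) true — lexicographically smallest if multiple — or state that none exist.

UNSATISFIABLE - no assignment makes this expression true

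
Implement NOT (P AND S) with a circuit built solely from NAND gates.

(((P NAND S) NAND (P NAND S)) NAND ((P NAND S) NAND (P NAND S)))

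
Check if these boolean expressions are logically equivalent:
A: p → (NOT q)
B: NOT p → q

No, Inverse is not equivalent to original (counterexample: p=0, q=0)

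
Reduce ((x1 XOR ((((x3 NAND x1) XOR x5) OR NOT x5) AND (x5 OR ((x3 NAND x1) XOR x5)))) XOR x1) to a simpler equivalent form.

By XOR self-cancellation ((E XOR v) XOR v = E) then distribution ((E OR v) AND (E OR NOT v) = E):
= ((x3 NAND x1) XOR x5)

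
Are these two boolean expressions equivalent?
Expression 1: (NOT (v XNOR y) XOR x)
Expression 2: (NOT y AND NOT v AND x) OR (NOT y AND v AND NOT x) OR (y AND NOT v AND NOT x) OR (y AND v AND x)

Yes, they are equivalent — the two output columns agree on all 8 assignments:
y | v | x | Expression 1 | Expression 2
---------------------------------------
0 | 0 | 0 | 0 | 0
0 | 0 | 1 | 1 | 1
0 | 1 | 0 | 1 | 1
0 | 1 | 1 | 0 | 0
1 | 0 | 0 | 1 | 1
1 | 0 | 1 | 0 | 0
1 | 1 | 0 | 0 | 0
1 | 1 | 1 | 1 | 1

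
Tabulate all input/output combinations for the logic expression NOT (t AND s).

t | s | Output
--------------
0 | 0 | 1
0 | 1 | 1
1 | 0 | 1
1 | 1 | 0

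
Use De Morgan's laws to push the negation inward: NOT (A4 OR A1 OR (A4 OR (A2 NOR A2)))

NOT A4 AND NOT A1 AND NOT (A4 OR (A2 NOR A2))
De Morgan's: NOT(OR of terms) = AND of negations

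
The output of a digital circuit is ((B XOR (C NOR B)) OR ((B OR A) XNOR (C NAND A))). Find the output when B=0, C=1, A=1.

Substituting: ((0 XOR (1 NOR 0)) OR ((0 OR 1) XNOR (1 NAND 1)))
= 0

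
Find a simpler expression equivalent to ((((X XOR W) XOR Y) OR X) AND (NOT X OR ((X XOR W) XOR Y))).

By distribution ((E OR v) AND (E OR NOT v) = E):
= ((X XOR W) XOR Y)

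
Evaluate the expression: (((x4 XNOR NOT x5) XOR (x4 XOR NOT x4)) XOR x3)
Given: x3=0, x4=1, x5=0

Substituting: (((1 XNOR NOT 0) XOR (1 XOR NOT 1)) XOR 0)
= 0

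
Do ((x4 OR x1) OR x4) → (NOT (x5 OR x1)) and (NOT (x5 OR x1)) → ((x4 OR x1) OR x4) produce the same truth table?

No, Converse is not equivalent to original (counterexample: x1=0, x4=0, x5=0)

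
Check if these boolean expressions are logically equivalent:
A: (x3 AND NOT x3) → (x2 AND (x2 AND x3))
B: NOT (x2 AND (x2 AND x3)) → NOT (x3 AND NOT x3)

Yes, Contrapositive is always equivalent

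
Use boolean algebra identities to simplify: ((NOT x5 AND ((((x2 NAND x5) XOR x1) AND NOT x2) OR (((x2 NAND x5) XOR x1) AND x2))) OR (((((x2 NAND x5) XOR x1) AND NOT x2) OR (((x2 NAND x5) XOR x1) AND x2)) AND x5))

By distribution ((E AND v) OR (E AND NOT v) = E) then distribution ((E AND v) OR (E AND NOT v) = E):
= ((x2 NAND x5) XOR x1)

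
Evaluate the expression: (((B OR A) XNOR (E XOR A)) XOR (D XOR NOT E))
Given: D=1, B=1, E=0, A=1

Substituting: (((1 OR 1) XNOR (0 XOR 1)) XOR (1 XOR NOT 0))
= 1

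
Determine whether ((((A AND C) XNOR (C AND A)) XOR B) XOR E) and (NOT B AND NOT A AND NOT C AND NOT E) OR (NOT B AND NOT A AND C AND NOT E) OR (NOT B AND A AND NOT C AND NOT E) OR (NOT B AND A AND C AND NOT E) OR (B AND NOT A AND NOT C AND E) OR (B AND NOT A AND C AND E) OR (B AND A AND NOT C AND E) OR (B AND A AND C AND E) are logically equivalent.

Yes, they are equivalent — the two output columns agree on all 16 assignments:
B | A | C | E | Expression 1 | Expression 2
-------------------------------------------
0 | 0 | 0 | 0 | 1 | 1
0 | 0 | 0 | 1 | 0 | 0
0 | 0 | 1 | 0 | 1 | 1
0 | 0 | 1 | 1 | 0 | 0
0 | 1 | 0 | 0 | 1 | 1
0 | 1 | 0 | 1 | 0 | 0
0 | 1 | 1 | 0 | 1 | 1
0 | 1 | 1 | 1 | 0 | 0
1 | 0 | 0 | 0 | 0 | 0
1 | 0 | 0 | 1 | 1 | 1
1 | 0 | 1 | 0 | 0 | 0
1 | 0 | 1 | 1 | 1 | 1
1 | 1 | 0 | 0 | 0 | 0
1 | 1 | 0 | 1 | 1 | 1
1 | 1 | 1 | 0 | 0 | 0
1 | 1 | 1 | 1 | 1 | 1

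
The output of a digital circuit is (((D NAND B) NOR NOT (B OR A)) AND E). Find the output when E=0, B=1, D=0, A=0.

Substituting: (((0 NAND 1) NOR NOT (1 OR 0)) AND 0)
= 0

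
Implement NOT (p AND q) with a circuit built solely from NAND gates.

(((p NAND q) NAND (p NAND q)) NAND ((p NAND q) NAND (p NAND q)))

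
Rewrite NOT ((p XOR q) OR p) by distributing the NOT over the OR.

NOT (p XOR q) AND NOT p
De Morgan's: NOT(OR of terms) = AND of negations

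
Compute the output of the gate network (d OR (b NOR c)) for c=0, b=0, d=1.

Substituting: (1 OR (0 NOR 0))
= 1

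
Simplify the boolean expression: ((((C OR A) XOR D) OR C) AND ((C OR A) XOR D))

By absorption (E AND (E OR v) = E):
= ((C OR A) XOR D)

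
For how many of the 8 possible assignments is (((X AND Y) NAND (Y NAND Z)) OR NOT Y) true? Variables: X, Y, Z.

Satisfying assignments: (0,0,0), (0,0,1), (0,1,0), (0,1,1), (1,0,0), (1,0,1), (1,1,1)
Count: 7 out of 8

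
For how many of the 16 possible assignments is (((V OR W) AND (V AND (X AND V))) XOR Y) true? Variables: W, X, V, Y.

Satisfying assignments: (0,0,0,1), (0,0,1,1), (0,1,0,1), (0,1,1,0), (1,0,0,1), (1,0,1,1), (1,1,0,1), (1,1,1,0)
Count: 8 out of 16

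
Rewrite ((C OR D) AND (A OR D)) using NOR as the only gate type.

((((C NOR D) NOR (C NOR D)) NOR ((C NOR D) NOR (C NOR D))) NOR (((A NOR D) NOR (A NOR D)) NOR ((A NOR D) NOR (A NOR D))))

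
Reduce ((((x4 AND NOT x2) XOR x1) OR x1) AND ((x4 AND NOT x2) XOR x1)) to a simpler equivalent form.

By absorption (E AND (E OR v) = E):
= ((x4 AND NOT x2) XOR x1)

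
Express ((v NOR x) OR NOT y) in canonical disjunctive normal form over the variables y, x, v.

(NOT y AND NOT x AND NOT v) OR (NOT y AND NOT x AND v) OR (NOT y AND x AND NOT v) OR (NOT y AND x AND v) OR (y AND NOT x AND NOT v)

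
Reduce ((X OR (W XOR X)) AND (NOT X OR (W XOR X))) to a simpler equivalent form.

By distribution ((E OR v) AND (E OR NOT v) = E):
= (W XOR X)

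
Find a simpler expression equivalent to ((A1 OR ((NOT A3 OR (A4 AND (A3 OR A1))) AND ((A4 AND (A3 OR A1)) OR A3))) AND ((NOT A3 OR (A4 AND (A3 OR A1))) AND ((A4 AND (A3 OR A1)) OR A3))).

By absorption (E AND (E OR v) = E) then distribution ((E OR v) AND (E OR NOT v) = E):
= (A4 AND (A3 OR A1))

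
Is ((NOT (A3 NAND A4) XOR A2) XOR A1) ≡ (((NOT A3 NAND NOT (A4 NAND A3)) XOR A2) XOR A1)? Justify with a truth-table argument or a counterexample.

No. Counterexample: with A4=0, A2=0, A3=0, A1=0, Expression 1 = 0 but Expression 2 = 1.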